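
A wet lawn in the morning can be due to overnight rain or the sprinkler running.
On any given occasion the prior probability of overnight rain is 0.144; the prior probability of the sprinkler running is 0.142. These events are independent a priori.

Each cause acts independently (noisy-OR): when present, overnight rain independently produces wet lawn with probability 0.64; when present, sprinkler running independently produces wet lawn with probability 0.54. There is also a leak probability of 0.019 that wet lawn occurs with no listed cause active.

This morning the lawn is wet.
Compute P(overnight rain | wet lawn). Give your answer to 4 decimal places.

P(overnight rain | wet lawn) ≈ 0.5461

Under noisy-OR, P(wet lawn | causes) = 1 − (1−0.019)·∏(1−qᵢ) over the active causes.
Enumerate the 4 (overnight rain, sprinkler running) configurations and weight by the priors:
  P(wet lawn) = 0.019·0.856·0.858 + 0.54874·0.856·0.142 + 0.64684·0.144·0.858 + 0.837546·0.144·0.142
        = 0.013955 + 0.066700 + 0.079918 + 0.017126 = 0.177699
Keeping only the overnight rain-present terms gives 0.097044, so
  P(overnight rain | wet lawn) = 0.097044 / 0.177699 ≈ 0.5461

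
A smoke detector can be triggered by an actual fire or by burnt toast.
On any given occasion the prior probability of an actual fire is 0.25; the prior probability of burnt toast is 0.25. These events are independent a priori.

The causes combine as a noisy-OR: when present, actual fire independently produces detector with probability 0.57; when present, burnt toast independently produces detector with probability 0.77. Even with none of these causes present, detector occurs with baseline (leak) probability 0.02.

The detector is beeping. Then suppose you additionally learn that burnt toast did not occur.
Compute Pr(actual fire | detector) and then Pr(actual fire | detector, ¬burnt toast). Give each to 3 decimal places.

Under noisy-OR, P(detector | causes) = 1 − (1−0.02)·∏(1−qᵢ) over the active causes.
Sum P(detector|·) weighted by the priors over the 4 (actual fire, burnt toast) configurations:
  P(detector) = 0.02*0.75*0.75 + 0.7746*0.75*0.25 + 0.5786*0.25*0.75 + 0.903078*0.25*0.25
        = 0.011250 + 0.145237 + 0.108488 + 0.056442 = 0.321417
The terms with actual fire present sum to 0.164930, so
  P(actual fire | detector) = 0.164930 / 0.321417 ≈ 0.513

With the extra evidence:
P(detector | ¬burnt toast) = 0.02×0.75 + 0.5786×0.25 = 0.015000 + 0.144650 = 0.159650
The actual fire-present share is 0.5786×0.25 = 0.144650.
P(actual fire | detector, ¬burnt toast) = 0.144650 / 0.159650 ≈ 0.906
Ruling out burnt toast raises the posterior on actual fire — the flip side of explaining away.

Pr(actual fire | detector) ≈ 0.513; Pr(actual fire | detector, ¬burnt toast) ≈ 0.906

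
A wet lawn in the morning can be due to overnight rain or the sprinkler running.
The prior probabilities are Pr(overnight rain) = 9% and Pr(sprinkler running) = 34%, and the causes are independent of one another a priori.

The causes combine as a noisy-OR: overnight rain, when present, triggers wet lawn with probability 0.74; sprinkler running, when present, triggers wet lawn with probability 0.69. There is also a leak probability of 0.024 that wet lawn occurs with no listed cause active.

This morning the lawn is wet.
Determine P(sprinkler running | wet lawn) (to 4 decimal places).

P(sprinkler running | wet lawn) ≈ 0.8060

Under noisy-OR, P(wet lawn | causes) = 1 − (1−0.024)·∏(1−qᵢ) over the active causes.
P(wet lawn) = 0.024·0.91·0.66 + 0.69744·0.91·0.34 + 0.74624·0.09·0.66 + 0.921334·0.09·0.34 = 0.014414 + 0.215788 + 0.044327 + 0.028193 = 0.302722
Restricting to configurations with sprinkler running present: 0.215788 + 0.028193 = 0.243981.
P(sprinkler running | wet lawn) = 0.243981 / 0.302722 ≈ 0.8060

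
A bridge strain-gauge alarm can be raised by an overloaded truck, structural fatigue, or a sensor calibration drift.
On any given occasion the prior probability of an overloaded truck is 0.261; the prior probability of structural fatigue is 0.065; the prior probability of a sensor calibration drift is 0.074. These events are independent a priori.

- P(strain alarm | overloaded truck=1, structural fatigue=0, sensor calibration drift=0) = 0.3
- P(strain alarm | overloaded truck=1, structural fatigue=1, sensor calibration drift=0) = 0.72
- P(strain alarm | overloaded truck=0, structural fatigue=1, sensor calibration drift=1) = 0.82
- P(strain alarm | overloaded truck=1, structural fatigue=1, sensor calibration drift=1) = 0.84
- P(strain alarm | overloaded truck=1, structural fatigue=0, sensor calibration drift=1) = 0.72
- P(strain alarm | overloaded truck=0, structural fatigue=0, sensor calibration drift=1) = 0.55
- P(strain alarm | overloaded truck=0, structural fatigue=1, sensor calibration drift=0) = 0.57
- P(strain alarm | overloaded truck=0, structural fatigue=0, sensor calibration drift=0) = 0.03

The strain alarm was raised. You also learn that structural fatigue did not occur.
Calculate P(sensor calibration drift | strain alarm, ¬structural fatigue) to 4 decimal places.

By total probability over the 4 (overloaded truck, sensor calibration drift) configurations:
  P(strain alarm | ¬structural fatigue) = 0.03·0.739·0.926 + 0.55·0.739·0.074 + 0.3·0.261·0.926 + 0.72·0.261·0.074
        = 0.020529 + 0.030077 + 0.072506 + 0.013906 = 0.137018
The terms with sensor calibration drift present sum to 0.043983, so
  P(sensor calibration drift | strain alarm, ¬structural fatigue) = 0.043983 / 0.137018 ≈ 0.3210

P(sensor calibration drift | strain alarm, ¬structural fatigue) ≈ 0.3210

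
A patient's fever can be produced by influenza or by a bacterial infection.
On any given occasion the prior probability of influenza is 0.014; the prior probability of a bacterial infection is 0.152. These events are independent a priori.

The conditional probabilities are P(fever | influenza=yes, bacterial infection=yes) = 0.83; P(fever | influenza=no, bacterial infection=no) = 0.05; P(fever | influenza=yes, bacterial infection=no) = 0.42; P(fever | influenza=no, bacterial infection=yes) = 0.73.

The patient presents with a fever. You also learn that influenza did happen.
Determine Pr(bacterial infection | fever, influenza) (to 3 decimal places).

For the numerator, keep only bacterial infection=true terms: 0.83×0.152 = 0.126160
The normalizing constant is 0.42×0.848 + 0.83×0.152 = 0.482320
Posterior = 0.126160 / 0.482320 ≈ 0.262

Pr(bacterial infection | fever, influenza) ≈ 0.262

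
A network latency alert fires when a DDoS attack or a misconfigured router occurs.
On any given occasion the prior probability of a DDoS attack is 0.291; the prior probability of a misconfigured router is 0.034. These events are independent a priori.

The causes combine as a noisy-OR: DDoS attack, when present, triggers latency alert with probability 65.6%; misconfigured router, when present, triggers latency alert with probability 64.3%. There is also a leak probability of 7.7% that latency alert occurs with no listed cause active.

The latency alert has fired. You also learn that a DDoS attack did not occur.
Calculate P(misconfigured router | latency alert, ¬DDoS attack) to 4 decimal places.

P(misconfigured router | latency alert, ¬DDoS attack) ≈ 0.2346

Under noisy-OR, P(latency alert | causes) = 1 − (1−0.077)·∏(1−qᵢ) over the active causes.
Enumerate both values of misconfigured router and weight by the priors:
  P(latency alert | ¬DDoS attack) = 0.077·0.966 + 0.670489·0.034
        = 0.074382 + 0.022797 = 0.097179
Configurations with misconfigured router contribute 0.022797, so
  P(misconfigured router | latency alert, ¬DDoS attack) = 0.022797 / 0.097179 ≈ 0.2346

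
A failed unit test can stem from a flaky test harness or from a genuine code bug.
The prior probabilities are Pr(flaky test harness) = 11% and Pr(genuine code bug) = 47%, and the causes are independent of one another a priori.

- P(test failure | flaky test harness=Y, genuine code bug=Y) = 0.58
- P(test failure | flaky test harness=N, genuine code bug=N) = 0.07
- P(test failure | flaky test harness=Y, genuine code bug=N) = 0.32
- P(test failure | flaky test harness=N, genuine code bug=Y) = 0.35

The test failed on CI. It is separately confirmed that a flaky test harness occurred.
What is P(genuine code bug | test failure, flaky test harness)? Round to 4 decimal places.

P(genuine code bug | test failure, flaky test harness) ≈ 0.6165

P(test failure | flaky test harness) = 0.32*0.53 + 0.58*0.47 = 0.169600 + 0.272600 = 0.442200
Of this, 0.272600 comes from 0.58*0.47 (the genuine code bug=true cases).
P(genuine code bug | test failure, flaky test harness) = 0.272600 / 0.442200 ≈ 0.6165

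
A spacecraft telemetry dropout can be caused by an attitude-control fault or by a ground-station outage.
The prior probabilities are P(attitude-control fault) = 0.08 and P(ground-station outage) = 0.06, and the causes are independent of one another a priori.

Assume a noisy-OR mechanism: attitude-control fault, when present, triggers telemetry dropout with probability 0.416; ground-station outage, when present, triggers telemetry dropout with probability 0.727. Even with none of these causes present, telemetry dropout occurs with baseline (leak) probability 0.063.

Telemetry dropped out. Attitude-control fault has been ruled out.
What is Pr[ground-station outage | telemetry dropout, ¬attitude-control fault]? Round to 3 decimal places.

Under noisy-OR, P(telemetry dropout | causes) = 1 − (1−0.063)·∏(1−qᵢ) over the active causes.
P(telemetry dropout | ¬attitude-control fault) = 0.063·0.94 + 0.744199·0.06 = 0.059220 + 0.044652 = 0.103872
The ground-station outage-present share is 0.744199·0.06 = 0.044652.
P(ground-station outage | telemetry dropout, ¬attitude-control fault) = 0.044652 / 0.103872 ≈ 0.430

Pr[ground-station outage | telemetry dropout, ¬attitude-control fault] ≈ 0.430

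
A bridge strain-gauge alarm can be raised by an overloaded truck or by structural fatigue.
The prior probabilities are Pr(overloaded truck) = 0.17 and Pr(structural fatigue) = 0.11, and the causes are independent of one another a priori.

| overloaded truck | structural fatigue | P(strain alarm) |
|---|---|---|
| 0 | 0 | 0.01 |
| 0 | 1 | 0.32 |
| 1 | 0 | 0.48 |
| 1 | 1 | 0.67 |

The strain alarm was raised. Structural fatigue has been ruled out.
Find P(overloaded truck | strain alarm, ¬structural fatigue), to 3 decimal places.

P(overloaded truck | strain alarm, ¬structural fatigue) ≈ 0.908

P(strain alarm | ¬structural fatigue) = 0.01*0.83 + 0.48*0.17 = 0.008300 + 0.081600 = 0.089900
Restricting to configurations with overloaded truck present: 0.48*0.17 = 0.081600.
P(overloaded truck | strain alarm, ¬structural fatigue) = 0.081600 / 0.089900 ≈ 0.908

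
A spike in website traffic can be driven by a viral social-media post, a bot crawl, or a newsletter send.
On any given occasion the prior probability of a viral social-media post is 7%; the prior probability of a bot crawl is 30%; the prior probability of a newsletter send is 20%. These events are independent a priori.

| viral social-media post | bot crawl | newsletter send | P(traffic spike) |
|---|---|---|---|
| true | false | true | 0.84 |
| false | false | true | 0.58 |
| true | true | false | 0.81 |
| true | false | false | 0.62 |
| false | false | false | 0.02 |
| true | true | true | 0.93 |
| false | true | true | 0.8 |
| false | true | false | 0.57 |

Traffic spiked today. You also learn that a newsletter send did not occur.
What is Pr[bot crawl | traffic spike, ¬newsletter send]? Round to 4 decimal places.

Numerator (weight on configurations with bot crawl): 0.159030 + 0.017010 = 0.176040
Denominator P(traffic spike | ¬newsletter send): 0.02·0.93·0.7 + 0.57·0.93·0.3 + 0.62·0.07·0.7 + 0.81·0.07·0.3 = 0.219440
Posterior = 0.176040 / 0.219440 ≈ 0.8022

Pr[bot crawl | traffic spike, ¬newsletter send] ≈ 0.8022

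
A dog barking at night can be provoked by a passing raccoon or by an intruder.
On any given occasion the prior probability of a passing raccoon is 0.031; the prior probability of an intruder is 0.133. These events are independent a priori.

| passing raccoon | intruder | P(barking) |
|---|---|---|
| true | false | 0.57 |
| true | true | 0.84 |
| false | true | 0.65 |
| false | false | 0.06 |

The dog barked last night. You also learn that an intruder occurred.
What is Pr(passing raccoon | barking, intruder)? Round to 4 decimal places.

By total probability over both values of passing raccoon:
  P(barking | intruder) = 0.65·0.969 + 0.84·0.031
        = 0.629850 + 0.026040 = 0.655890
The terms with passing raccoon present sum to 0.026040, so
  P(passing raccoon | barking, intruder) = 0.026040 / 0.655890 ≈ 0.0397

Pr(passing raccoon | barking, intruder) ≈ 0.0397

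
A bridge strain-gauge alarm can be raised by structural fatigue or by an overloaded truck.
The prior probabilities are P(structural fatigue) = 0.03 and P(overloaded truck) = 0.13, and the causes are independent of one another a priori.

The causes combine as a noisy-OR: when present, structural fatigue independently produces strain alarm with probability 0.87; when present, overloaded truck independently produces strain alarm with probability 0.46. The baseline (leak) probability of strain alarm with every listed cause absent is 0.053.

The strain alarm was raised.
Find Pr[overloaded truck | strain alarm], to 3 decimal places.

Under noisy-OR, P(strain alarm | causes) = 1 − (1−0.053)·∏(1−qᵢ) over the active causes.
P(strain alarm) = 0.053·0.97·0.87 + 0.48862·0.97·0.13 + 0.87689·0.03·0.87 + 0.933521·0.03·0.13 = 0.044727 + 0.061615 + 0.022887 + 0.003641 = 0.132870
Restricting to configurations with overloaded truck present: 0.061615 + 0.003641 = 0.065256.
So P(overloaded truck | strain alarm) = 0.065256/0.132870 ≈ 0.491.

Pr[overloaded truck | strain alarm] ≈ 0.491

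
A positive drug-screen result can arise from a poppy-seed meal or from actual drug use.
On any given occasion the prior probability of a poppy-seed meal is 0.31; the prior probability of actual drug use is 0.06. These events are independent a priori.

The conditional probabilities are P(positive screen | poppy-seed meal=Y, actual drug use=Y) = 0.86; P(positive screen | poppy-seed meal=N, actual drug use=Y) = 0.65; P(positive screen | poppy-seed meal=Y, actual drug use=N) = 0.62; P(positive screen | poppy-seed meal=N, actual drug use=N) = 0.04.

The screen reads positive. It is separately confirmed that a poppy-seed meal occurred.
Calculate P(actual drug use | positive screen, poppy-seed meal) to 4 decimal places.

P(actual drug use | positive screen, poppy-seed meal) ≈ 0.0813

For the numerator, keep only actual drug use=true terms: 0.86×0.06 = 0.051600
Denominator P(positive screen | poppy-seed meal): 0.62×0.94 + 0.86×0.06 = 0.634400
P(actual drug use | positive screen, poppy-seed meal) = 0.051600/0.634400 ≈ 0.0813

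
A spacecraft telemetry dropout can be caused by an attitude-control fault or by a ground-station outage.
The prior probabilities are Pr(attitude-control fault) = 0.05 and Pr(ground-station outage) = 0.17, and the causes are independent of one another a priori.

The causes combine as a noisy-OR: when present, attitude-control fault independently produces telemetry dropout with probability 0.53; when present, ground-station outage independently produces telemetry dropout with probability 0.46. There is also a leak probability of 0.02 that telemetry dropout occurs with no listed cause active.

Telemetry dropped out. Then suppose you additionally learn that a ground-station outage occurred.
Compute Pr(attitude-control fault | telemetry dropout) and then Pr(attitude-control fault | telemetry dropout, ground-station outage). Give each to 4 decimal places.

Under noisy-OR, P(telemetry dropout | causes) = 1 − (1−0.02)·∏(1−qᵢ) over the active causes.
P(telemetry dropout) = 0.02·0.95·0.83 + 0.4708·0.95·0.17 + 0.5394·0.05·0.83 + 0.751276·0.05·0.17 = 0.015770 + 0.076034 + 0.022385 + 0.006386 = 0.120575
Of this, 0.028771 comes from 0.022385 + 0.006386 (the attitude-control fault=true cases).
So P(attitude-control fault | telemetry dropout) = 0.028771/0.120575 ≈ 0.2386.

With the extra evidence:
Sum P(telemetry dropout|·) weighted by the priors over both values of attitude-control fault:
  P(telemetry dropout | ground-station outage) = 0.4708*0.95 + 0.751276*0.05
        = 0.447260 + 0.037564 = 0.484824
The terms with attitude-control fault present sum to 0.037564, so
  P(attitude-control fault | telemetry dropout, ground-station outage) = 0.037564 / 0.484824 ≈ 0.0775
This is intercausal reasoning (explaining away): once ground-station outage accounts for the telemetry dropout, attitude-control fault becomes less likely.

Pr(attitude-control fault | telemetry dropout) ≈ 0.2386; Pr(attitude-control fault | telemetry dropout, ground-station outage) ≈ 0.0775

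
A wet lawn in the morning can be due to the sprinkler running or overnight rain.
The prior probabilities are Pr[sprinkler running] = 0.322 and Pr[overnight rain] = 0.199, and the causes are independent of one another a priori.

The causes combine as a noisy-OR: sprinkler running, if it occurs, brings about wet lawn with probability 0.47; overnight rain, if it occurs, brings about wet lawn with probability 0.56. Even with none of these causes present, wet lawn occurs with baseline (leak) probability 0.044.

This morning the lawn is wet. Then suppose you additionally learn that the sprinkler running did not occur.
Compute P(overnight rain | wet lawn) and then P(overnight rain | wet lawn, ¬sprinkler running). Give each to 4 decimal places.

Under noisy-OR, P(wet lawn | causes) = 1 − (1−0.044)·∏(1−qᵢ) over the active causes.
For the numerator, keep only overnight rain=true terms: 0.078168 + 0.049793 = 0.127961
The normalizing constant is 0.044·0.678·0.801 + 0.57936·0.678·0.199 + 0.49332·0.322·0.801 + 0.777061·0.322·0.199 = 0.279094
P(overnight rain | wet lawn) = 0.127961/0.279094 ≈ 0.4585

Now also conditioning on sprinkler running≠true:
Weight on overnight rain=true, given the evidence: 0.57936*0.199 = 0.115293
The normalizing constant is 0.044*0.801 + 0.57936*0.199 = 0.150537
Posterior = 0.115293 / 0.150537 ≈ 0.7659
With sprinkler running excluded, overnight rain must carry more of the explanatory weight for the wet lawn.

P(overnight rain | wet lawn) ≈ 0.4585; P(overnight rain | wet lawn, ¬sprinkler running) ≈ 0.7659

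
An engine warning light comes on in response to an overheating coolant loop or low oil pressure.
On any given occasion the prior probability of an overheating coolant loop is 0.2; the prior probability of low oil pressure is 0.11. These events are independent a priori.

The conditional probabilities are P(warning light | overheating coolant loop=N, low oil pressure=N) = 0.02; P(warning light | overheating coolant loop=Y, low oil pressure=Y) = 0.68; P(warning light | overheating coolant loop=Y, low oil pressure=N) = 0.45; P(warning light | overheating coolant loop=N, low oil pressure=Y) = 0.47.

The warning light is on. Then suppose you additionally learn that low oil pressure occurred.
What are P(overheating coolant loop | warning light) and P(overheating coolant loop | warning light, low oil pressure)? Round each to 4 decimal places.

P(warning light) = 0.02*0.8*0.89 + 0.47*0.8*0.11 + 0.45*0.2*0.89 + 0.68*0.2*0.11 = 0.014240 + 0.041360 + 0.080100 + 0.014960 = 0.150660
Restricting to configurations with overheating coolant loop present: 0.080100 + 0.014960 = 0.095060.
P(overheating coolant loop | warning light) = 0.095060 / 0.150660 ≈ 0.6310

With the extra evidence:
Numerator (weight on configurations with overheating coolant loop): 0.68·0.2 = 0.136000
Denominator P(warning light | low oil pressure): 0.47·0.8 + 0.68·0.2 = 0.512000
P(overheating coolant loop | warning light, low oil pressure) = 0.136000/0.512000 ≈ 0.2656

P(overheating coolant loop | warning light) ≈ 0.6310; P(overheating coolant loop | warning light, low oil pressure) ≈ 0.2656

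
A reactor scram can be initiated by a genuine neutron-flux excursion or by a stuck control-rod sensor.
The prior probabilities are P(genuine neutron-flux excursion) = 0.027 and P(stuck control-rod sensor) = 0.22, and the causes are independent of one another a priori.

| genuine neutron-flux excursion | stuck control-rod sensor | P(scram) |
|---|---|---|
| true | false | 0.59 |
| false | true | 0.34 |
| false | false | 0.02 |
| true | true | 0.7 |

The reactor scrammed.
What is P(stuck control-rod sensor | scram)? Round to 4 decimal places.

P(stuck control-rod sensor | scram) ≈ 0.7360

Weight on stuck control-rod sensor=true, given the evidence: 0.072780 + 0.004158 = 0.076938
Denominator P(scram): 0.02×0.973×0.78 + 0.34×0.973×0.22 + 0.59×0.027×0.78 + 0.7×0.027×0.22 = 0.104542
Posterior = 0.076938 / 0.104542 ≈ 0.7360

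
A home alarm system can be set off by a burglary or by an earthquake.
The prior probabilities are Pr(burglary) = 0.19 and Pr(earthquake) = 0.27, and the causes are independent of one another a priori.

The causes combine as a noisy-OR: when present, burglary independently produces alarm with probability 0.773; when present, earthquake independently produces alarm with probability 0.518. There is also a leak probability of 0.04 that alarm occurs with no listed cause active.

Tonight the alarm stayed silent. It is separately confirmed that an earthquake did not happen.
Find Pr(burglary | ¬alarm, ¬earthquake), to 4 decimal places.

Under noisy-OR, P(alarm | causes) = 1 − (1−0.04)·∏(1−qᵢ) over the active causes.
P(¬alarm | ¬earthquake) = 0.96×0.81 + 0.21792×0.19 = 0.777600 + 0.041405 = 0.819005
Restricting to configurations with burglary present: 0.21792×0.19 = 0.041405.
Hence the posterior is 0.041405/0.819005 ≈ 0.0506.

Pr(burglary | ¬alarm, ¬earthquake) ≈ 0.0506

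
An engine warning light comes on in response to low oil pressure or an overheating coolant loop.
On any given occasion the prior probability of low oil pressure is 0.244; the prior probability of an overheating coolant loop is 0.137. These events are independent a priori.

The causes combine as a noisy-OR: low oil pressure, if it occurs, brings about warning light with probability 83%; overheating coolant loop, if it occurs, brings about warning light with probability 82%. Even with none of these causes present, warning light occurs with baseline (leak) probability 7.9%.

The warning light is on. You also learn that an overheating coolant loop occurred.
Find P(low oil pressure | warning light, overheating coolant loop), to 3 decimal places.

Under noisy-OR, P(warning light | causes) = 1 − (1−0.079)·∏(1−qᵢ) over the active causes.
Numerator (weight on configurations with low oil pressure): 0.971817*0.244 = 0.237123
Denominator P(warning light | overheating coolant loop): 0.83422*0.756 + 0.971817*0.244 = 0.867793
P(low oil pressure | warning light, overheating coolant loop) = 0.237123/0.867793 ≈ 0.273

P(low oil pressure | warning light, overheating coolant loop) ≈ 0.273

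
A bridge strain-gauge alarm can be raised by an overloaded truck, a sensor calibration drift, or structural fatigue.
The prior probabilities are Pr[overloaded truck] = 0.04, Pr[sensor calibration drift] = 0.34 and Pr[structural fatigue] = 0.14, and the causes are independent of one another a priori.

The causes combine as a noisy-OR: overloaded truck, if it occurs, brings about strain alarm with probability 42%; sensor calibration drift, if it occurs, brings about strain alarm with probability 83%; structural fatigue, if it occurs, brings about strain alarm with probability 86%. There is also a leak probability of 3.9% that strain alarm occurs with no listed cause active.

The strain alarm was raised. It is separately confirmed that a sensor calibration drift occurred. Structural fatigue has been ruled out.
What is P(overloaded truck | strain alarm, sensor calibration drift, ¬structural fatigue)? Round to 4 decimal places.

P(overloaded truck | strain alarm, sensor calibration drift, ¬structural fatigue) ≈ 0.0431

Under noisy-OR, P(strain alarm | causes) = 1 − (1−0.039)·∏(1−qᵢ) over the active causes.
By total probability over both values of overloaded truck:
  P(strain alarm | sensor calibration drift, ¬structural fatigue) = 0.83663*0.96 + 0.905245*0.04
        = 0.803165 + 0.036210 = 0.839375
The terms with overloaded truck present sum to 0.036210, so
  P(overloaded truck | strain alarm, sensor calibration drift, ¬structural fatigue) = 0.036210 / 0.839375 ≈ 0.0431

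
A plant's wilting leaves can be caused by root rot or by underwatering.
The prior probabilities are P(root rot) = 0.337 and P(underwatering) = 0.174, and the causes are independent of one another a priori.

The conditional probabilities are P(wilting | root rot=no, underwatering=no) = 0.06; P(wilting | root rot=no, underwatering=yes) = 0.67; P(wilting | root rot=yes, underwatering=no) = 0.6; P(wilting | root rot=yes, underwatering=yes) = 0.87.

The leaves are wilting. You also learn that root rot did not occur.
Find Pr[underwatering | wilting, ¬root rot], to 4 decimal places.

P(wilting | ¬root rot) = 0.06·0.826 + 0.67·0.174 = 0.049560 + 0.116580 = 0.166140
Restricting to configurations with underwatering present: 0.67·0.174 = 0.116580.
Hence the posterior is 0.116580/0.166140 ≈ 0.7017.

Pr[underwatering | wilting, ¬root rot] ≈ 0.7017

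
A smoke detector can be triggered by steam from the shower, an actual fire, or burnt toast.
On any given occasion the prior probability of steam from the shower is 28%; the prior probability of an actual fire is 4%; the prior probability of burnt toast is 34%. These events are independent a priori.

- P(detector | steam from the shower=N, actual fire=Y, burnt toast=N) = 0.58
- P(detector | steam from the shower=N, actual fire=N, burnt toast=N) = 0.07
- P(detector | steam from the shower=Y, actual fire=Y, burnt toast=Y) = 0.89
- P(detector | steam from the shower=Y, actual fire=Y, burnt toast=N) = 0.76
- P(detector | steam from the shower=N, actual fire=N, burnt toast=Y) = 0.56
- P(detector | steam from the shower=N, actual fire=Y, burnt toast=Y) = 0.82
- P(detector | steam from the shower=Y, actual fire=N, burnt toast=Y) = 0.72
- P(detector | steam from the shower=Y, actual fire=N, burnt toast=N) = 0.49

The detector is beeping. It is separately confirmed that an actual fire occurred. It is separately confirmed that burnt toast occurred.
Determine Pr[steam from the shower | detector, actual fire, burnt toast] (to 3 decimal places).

Pr[steam from the shower | detector, actual fire, burnt toast] ≈ 0.297

For the numerator, keep only steam from the shower=true terms: 0.89×0.28 = 0.249200
The normalizing constant is 0.82×0.72 + 0.89×0.28 = 0.839600
Posterior = 0.249200 / 0.839600 ≈ 0.297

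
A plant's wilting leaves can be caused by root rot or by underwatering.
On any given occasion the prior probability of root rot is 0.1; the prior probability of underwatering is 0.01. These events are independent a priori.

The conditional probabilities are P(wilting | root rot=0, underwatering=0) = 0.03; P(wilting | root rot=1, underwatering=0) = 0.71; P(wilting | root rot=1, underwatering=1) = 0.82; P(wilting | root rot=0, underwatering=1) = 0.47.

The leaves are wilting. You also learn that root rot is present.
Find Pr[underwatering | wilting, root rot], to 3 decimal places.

P(wilting | root rot) = 0.71×0.99 + 0.82×0.01 = 0.702900 + 0.008200 = 0.711100
Restricting to configurations with underwatering present: 0.82×0.01 = 0.008200.
So P(underwatering | wilting, root rot) = 0.008200/0.711100 ≈ 0.012.

Pr[underwatering | wilting, root rot] ≈ 0.012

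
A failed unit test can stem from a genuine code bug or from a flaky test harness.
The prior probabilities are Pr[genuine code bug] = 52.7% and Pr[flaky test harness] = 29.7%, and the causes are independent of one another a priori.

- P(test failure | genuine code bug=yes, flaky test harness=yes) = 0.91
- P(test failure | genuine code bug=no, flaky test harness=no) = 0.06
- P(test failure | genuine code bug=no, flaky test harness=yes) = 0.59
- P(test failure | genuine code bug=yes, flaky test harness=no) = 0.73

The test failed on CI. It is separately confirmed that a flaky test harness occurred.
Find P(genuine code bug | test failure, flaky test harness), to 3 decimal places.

Sum P(test failure|·) weighted by the priors over both values of genuine code bug:
  P(test failure | flaky test harness) = 0.59*0.473 + 0.91*0.527
        = 0.279070 + 0.479570 = 0.758640
The terms with genuine code bug present sum to 0.479570, so
  P(genuine code bug | test failure, flaky test harness) = 0.479570 / 0.758640 ≈ 0.632

P(genuine code bug | test failure, flaky test harness) ≈ 0.632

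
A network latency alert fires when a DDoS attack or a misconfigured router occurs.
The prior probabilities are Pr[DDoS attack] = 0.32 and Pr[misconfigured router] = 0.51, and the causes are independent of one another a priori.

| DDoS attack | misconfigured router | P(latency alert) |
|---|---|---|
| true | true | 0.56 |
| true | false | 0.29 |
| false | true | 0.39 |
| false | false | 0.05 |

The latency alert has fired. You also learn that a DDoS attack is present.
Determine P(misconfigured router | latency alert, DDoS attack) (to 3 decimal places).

Weight on misconfigured router=true, given the evidence: 0.56·0.51 = 0.285600
Normalizer over all consistent configurations: 0.29·0.49 + 0.56·0.51 = 0.427700
P(misconfigured router | latency alert, DDoS attack) = 0.285600/0.427700 ≈ 0.668

P(misconfigured router | latency alert, DDoS attack) ≈ 0.668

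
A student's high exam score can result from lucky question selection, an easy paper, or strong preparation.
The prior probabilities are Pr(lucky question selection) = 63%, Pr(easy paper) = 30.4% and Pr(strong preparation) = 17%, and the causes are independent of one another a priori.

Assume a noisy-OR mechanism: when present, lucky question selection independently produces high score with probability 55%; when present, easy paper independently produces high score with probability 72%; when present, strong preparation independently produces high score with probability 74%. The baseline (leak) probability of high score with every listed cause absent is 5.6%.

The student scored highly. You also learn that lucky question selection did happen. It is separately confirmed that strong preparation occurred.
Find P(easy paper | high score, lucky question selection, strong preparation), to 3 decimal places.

Under noisy-OR, P(high score | causes) = 1 − (1−0.056)·∏(1−qᵢ) over the active causes.
P(high score | lucky question selection, strong preparation) = 0.889552*0.696 + 0.969075*0.304 = 0.619128 + 0.294599 = 0.913727
Of this, 0.294599 comes from 0.969075*0.304 (the easy paper=true cases).
So P(easy paper | high score, lucky question selection, strong preparation) = 0.294599/0.913727 ≈ 0.322.

P(easy paper | high score, lucky question selection, strong preparation) ≈ 0.322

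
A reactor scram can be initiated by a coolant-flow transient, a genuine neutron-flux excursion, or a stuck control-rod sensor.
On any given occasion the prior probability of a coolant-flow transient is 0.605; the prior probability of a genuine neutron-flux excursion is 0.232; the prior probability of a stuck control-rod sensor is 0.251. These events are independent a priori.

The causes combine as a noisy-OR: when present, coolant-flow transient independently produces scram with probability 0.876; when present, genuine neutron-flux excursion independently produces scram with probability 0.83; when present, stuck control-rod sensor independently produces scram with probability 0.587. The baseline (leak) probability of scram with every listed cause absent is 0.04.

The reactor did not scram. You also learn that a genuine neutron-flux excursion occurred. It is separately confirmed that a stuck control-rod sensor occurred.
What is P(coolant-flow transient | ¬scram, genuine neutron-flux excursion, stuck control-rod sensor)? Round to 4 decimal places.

P(coolant-flow transient | ¬scram, genuine neutron-flux excursion, stuck control-rod sensor) ≈ 0.1596

Under noisy-OR, P(scram | causes) = 1 − (1−0.04)·∏(1−qᵢ) over the active causes.
Numerator (weight on configurations with coolant-flow transient): 0.008358·0.605 = 0.005057
The normalizing constant is 0.067402·0.395 + 0.008358·0.605 = 0.031681
Posterior = 0.005057 / 0.031681 ≈ 0.1596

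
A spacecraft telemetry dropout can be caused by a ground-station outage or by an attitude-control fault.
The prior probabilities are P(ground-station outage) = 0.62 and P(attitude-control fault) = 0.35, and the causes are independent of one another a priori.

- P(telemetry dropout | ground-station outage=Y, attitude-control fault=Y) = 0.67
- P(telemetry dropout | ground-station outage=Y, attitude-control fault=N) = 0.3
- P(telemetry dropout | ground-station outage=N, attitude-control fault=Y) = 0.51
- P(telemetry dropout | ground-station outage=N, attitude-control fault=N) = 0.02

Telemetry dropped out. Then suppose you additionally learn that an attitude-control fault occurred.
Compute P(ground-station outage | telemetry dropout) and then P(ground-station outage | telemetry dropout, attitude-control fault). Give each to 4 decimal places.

Enumerate the 4 (ground-station outage, attitude-control fault) configurations and weight by the priors:
  P(telemetry dropout) = 0.02*0.38*0.65 + 0.51*0.38*0.35 + 0.3*0.62*0.65 + 0.67*0.62*0.35
        = 0.004940 + 0.067830 + 0.120900 + 0.145390 = 0.339060
Configurations with ground-station outage contribute 0.266290, so
  P(ground-station outage | telemetry dropout) = 0.266290 / 0.339060 ≈ 0.7854

Now condition on the additional information:
P(telemetry dropout | attitude-control fault) = 0.51*0.38 + 0.67*0.62 = 0.193800 + 0.415400 = 0.609200
Restricting to configurations with ground-station outage present: 0.67*0.62 = 0.415400.
Hence the posterior is 0.415400/0.609200 ≈ 0.6819.
— attitude-control fault explains away the evidence for ground-station outage.

P(ground-station outage | telemetry dropout) ≈ 0.7854; P(ground-station outage | telemetry dropout, attitude-control fault) ≈ 0.6819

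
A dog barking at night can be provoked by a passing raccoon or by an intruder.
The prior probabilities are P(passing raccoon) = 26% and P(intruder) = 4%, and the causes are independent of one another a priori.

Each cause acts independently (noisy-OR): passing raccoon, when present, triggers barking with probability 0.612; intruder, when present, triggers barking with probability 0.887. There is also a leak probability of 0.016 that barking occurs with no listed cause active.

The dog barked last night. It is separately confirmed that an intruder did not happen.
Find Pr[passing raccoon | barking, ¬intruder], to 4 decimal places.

Under noisy-OR, P(barking | causes) = 1 − (1−0.016)·∏(1−qᵢ) over the active causes.
P(barking | ¬intruder) = 0.016*0.74 + 0.618208*0.26 = 0.011840 + 0.160734 = 0.172574
The passing raccoon-present share is 0.618208*0.26 = 0.160734.
Hence the posterior is 0.160734/0.172574 ≈ 0.9314.

Pr[passing raccoon | barking, ¬intruder] ≈ 0.9314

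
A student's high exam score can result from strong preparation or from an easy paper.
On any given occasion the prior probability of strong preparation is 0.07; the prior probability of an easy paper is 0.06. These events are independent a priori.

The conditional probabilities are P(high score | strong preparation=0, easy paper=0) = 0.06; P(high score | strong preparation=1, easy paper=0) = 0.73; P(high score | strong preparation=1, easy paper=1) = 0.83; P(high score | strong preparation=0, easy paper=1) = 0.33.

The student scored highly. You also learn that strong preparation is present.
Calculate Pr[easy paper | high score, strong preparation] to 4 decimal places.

Weight on easy paper=true, given the evidence: 0.83*0.06 = 0.049800
Normalizer over all consistent configurations: 0.73*0.94 + 0.83*0.06 = 0.736000
P(easy paper | high score, strong preparation) = 0.049800/0.736000 ≈ 0.0677

Pr[easy paper | high score, strong preparation] ≈ 0.0677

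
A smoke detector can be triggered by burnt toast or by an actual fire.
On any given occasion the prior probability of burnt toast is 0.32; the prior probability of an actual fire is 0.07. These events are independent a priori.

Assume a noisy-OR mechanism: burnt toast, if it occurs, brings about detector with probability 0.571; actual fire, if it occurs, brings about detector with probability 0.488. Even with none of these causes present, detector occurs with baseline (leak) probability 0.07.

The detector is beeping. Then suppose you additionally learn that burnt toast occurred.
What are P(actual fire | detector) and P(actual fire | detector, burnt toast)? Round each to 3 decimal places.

P(actual fire | detector) ≈ 0.161; P(actual fire | detector, burnt toast) ≈ 0.091

Under noisy-OR, P(detector | causes) = 1 − (1−0.07)·∏(1−qᵢ) over the active causes.
Enumerate the 4 (burnt toast, actual fire) configurations and weight by the priors:
  P(detector) = 0.07·0.68·0.93 + 0.52384·0.68·0.07 + 0.60103·0.32·0.93 + 0.795727·0.32·0.07
        = 0.044268 + 0.024935 + 0.178867 + 0.017824 = 0.265894
Configurations with actual fire contribute 0.042759, so
  P(actual fire | detector) = 0.042759 / 0.265894 ≈ 0.161

Now also conditioning on burnt toast=true:
Sum P(detector|·) weighted by the priors over both values of actual fire:
  P(detector | burnt toast) = 0.60103×0.93 + 0.795727×0.07
        = 0.558958 + 0.055701 = 0.614659
Configurations with actual fire contribute 0.055701, so
  P(actual fire | detector, burnt toast) = 0.055701 / 0.614659 ≈ 0.091
The drop from 0.161 to 0.091 is the explaining-away (discounting) effect.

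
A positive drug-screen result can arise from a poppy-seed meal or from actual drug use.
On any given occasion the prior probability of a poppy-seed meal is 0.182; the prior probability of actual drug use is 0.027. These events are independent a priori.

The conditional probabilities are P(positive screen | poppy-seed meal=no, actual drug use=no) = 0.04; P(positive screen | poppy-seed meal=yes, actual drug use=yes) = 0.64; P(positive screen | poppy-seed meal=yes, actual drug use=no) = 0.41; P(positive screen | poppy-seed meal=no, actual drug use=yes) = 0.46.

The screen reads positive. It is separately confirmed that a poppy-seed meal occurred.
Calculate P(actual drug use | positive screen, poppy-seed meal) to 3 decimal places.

P(actual drug use | positive screen, poppy-seed meal) ≈ 0.042

Weight on actual drug use=true, given the evidence: 0.64×0.027 = 0.017280
The normalizing constant is 0.41×0.973 + 0.64×0.027 = 0.416210
Posterior = 0.017280 / 0.416210 ≈ 0.042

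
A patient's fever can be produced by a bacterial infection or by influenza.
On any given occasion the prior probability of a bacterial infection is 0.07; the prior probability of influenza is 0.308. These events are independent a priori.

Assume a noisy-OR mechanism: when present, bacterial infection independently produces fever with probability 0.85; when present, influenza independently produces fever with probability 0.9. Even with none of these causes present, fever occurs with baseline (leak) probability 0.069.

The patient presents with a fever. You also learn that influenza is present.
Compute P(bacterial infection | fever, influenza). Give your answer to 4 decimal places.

Under noisy-OR, P(fever | causes) = 1 − (1−0.069)·∏(1−qᵢ) over the active causes.
P(fever | influenza) = 0.9069*0.93 + 0.986035*0.07 = 0.843417 + 0.069022 = 0.912439
The bacterial infection-present share is 0.986035*0.07 = 0.069022.
Hence the posterior is 0.069022/0.912439 ≈ 0.0756.

P(bacterial infection | fever, influenza) ≈ 0.0756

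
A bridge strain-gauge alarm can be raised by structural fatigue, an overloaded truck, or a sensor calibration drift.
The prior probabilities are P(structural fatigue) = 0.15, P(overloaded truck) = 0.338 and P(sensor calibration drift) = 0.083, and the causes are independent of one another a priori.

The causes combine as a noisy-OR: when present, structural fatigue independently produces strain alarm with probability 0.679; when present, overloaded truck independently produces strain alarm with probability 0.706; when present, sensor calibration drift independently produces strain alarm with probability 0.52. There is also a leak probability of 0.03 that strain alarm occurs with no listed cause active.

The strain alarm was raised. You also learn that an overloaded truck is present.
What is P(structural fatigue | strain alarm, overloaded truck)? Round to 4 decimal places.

Under noisy-OR, P(strain alarm | causes) = 1 − (1−0.03)·∏(1−qᵢ) over the active causes.
For the numerator, keep only structural fatigue=true terms: 0.124958 + 0.011903 = 0.136861
The normalizing constant is 0.71482×0.85×0.917 + 0.863114×0.85×0.083 + 0.908457×0.15×0.917 + 0.956059×0.15×0.083 = 0.754920
Posterior = 0.136861 / 0.754920 ≈ 0.1813

P(structural fatigue | strain alarm, overloaded truck) ≈ 0.1813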